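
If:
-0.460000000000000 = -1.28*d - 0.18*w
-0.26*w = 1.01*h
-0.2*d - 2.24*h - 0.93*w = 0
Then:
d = 0.39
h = 0.06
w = -0.22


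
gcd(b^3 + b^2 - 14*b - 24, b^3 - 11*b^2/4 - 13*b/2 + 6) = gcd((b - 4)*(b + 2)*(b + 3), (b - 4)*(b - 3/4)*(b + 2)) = b^2 - 2*b - 8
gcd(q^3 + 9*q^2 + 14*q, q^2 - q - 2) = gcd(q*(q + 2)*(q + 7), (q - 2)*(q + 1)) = 1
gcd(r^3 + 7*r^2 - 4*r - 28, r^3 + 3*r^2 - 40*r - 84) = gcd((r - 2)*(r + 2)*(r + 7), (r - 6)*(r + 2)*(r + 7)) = r^2 + 9*r + 14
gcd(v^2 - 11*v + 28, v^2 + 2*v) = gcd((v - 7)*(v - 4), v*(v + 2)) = 1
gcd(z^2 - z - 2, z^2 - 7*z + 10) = z - 2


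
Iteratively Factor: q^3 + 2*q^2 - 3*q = (q - 1)*(q^2 + 3*q) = q*(q - 1)*(q + 3)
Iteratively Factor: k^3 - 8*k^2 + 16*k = (k - 4)*(k^2 - 4*k) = k*(k - 4)*(k - 4)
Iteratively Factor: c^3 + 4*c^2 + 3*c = (c + 3)*(c^2 + c) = (c + 1)*(c + 3)*(c)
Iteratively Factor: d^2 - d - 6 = (d + 2)*(d - 3)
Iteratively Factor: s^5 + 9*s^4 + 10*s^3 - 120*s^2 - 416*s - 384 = (s + 4)*(s^4 + 5*s^3 - 10*s^2 - 80*s - 96) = (s + 3)*(s + 4)*(s^3 + 2*s^2 - 16*s - 32) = (s + 3)*(s + 4)^2*(s^2 - 2*s - 8) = (s - 4)*(s + 3)*(s + 4)^2*(s + 2)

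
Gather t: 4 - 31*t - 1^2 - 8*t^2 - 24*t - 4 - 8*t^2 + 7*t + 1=-16*t^2 - 48*t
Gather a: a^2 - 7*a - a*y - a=a^2 + a*(-y - 8)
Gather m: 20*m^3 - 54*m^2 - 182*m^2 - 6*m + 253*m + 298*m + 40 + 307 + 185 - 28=20*m^3 - 236*m^2 + 545*m + 504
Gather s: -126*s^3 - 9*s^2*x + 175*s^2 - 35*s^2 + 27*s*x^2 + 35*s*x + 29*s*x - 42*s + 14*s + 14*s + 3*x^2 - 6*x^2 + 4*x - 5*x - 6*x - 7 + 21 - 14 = -126*s^3 + s^2*(140 - 9*x) + s*(27*x^2 + 64*x - 14) - 3*x^2 - 7*x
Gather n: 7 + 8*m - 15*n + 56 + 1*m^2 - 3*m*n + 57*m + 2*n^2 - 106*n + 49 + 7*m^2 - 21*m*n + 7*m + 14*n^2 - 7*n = 8*m^2 + 72*m + 16*n^2 + n*(-24*m - 128) + 112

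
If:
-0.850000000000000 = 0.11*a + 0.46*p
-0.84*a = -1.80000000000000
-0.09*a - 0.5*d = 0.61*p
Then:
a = 2.14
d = 2.49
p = -2.36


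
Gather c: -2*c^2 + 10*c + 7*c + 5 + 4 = -2*c^2 + 17*c + 9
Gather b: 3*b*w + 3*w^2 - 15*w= 3*b*w + 3*w^2 - 15*w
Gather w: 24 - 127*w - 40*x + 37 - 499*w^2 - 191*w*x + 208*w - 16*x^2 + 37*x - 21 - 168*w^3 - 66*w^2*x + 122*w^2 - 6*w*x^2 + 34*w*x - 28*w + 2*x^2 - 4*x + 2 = -168*w^3 + w^2*(-66*x - 377) + w*(-6*x^2 - 157*x + 53) - 14*x^2 - 7*x + 42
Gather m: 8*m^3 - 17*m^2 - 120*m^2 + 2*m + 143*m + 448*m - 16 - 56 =8*m^3 - 137*m^2 + 593*m - 72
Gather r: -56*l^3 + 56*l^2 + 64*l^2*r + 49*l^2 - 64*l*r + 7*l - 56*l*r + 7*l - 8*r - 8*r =-56*l^3 + 105*l^2 + 14*l + r*(64*l^2 - 120*l - 16)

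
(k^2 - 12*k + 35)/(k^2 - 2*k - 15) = (k - 7)/(k + 3)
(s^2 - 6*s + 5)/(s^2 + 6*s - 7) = (s - 5)/(s + 7)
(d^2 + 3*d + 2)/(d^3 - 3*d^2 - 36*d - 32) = (d + 2)/(d^2 - 4*d - 32)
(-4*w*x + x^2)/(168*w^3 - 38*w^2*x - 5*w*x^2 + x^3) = x/(-42*w^2 - w*x + x^2)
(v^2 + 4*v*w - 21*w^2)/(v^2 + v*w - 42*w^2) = (v - 3*w)/(v - 6*w)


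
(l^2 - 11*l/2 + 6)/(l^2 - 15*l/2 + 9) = (l - 4)/(l - 6)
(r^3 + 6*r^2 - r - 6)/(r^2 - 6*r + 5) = (r^2 + 7*r + 6)/(r - 5)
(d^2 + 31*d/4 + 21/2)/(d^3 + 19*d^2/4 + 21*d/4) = (d + 6)/(d*(d + 3))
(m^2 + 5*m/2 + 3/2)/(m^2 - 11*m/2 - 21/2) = (m + 1)/(m - 7)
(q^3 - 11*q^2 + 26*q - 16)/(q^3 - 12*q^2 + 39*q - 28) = (q^2 - 10*q + 16)/(q^2 - 11*q + 28)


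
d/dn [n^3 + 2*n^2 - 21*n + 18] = 3*n^2 + 4*n - 21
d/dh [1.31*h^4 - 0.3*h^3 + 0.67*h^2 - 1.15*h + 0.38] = 5.24*h^3 - 0.9*h^2 + 1.34*h - 1.15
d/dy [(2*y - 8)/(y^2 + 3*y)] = 2*(-y^2 + 8*y + 12)/(y^2*(y^2 + 6*y + 9))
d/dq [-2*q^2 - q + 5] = -4*q - 1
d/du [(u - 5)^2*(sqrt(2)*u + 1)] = (u - 5)*(2*sqrt(2)*u + sqrt(2)*(u - 5) + 2)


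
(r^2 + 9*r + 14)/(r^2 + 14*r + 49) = (r + 2)/(r + 7)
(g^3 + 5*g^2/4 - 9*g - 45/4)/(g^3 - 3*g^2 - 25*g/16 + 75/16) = 4*(g + 3)/(4*g - 5)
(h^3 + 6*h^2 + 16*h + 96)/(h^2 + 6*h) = h + 16/h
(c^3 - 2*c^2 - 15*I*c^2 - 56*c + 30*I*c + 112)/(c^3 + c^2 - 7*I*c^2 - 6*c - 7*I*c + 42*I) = (c - 8*I)/(c + 3)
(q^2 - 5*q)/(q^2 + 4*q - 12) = q*(q - 5)/(q^2 + 4*q - 12)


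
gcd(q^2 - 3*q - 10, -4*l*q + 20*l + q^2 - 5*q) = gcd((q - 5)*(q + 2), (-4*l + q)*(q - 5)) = q - 5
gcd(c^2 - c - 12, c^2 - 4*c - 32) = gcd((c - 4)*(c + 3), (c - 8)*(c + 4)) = 1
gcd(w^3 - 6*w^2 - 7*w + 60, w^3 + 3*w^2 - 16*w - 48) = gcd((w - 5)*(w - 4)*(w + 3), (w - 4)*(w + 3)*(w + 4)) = w^2 - w - 12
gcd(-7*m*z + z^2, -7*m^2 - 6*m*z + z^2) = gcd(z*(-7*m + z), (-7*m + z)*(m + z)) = -7*m + z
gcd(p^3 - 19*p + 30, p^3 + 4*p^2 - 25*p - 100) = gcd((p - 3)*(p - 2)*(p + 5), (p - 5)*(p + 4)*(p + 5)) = p + 5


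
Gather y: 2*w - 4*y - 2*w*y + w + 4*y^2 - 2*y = 3*w + 4*y^2 + y*(-2*w - 6)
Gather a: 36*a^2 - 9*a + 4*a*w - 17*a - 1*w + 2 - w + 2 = 36*a^2 + a*(4*w - 26) - 2*w + 4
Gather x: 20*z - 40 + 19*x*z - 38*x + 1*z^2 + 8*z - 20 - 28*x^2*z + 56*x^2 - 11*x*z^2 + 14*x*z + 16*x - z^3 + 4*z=x^2*(56 - 28*z) + x*(-11*z^2 + 33*z - 22) - z^3 + z^2 + 32*z - 60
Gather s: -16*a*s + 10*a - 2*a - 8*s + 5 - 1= 8*a + s*(-16*a - 8) + 4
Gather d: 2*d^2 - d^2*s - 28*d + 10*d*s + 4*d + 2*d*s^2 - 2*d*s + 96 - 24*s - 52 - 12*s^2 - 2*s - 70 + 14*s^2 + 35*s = d^2*(2 - s) + d*(2*s^2 + 8*s - 24) + 2*s^2 + 9*s - 26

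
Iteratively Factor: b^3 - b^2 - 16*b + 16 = (b + 4)*(b^2 - 5*b + 4) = (b - 4)*(b + 4)*(b - 1)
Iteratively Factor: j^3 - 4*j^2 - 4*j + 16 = (j - 2)*(j^2 - 2*j - 8) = (j - 4)*(j - 2)*(j + 2)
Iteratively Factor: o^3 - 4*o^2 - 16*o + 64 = (o - 4)*(o^2 - 16) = (o - 4)^2*(o + 4)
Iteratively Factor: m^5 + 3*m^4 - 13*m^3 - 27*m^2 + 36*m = (m + 3)*(m^4 - 13*m^2 + 12*m) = (m + 3)*(m + 4)*(m^3 - 4*m^2 + 3*m) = (m - 1)*(m + 3)*(m + 4)*(m^2 - 3*m) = (m - 3)*(m - 1)*(m + 3)*(m + 4)*(m)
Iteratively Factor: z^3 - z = (z - 1)*(z^2 + z) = z*(z - 1)*(z + 1)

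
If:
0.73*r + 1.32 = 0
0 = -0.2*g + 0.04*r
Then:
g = -0.36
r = -1.81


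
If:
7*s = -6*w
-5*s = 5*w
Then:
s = 0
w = 0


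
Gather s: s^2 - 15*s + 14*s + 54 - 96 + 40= s^2 - s - 2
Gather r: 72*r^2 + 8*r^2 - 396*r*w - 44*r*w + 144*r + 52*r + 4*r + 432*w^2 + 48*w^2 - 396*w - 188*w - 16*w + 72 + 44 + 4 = 80*r^2 + r*(200 - 440*w) + 480*w^2 - 600*w + 120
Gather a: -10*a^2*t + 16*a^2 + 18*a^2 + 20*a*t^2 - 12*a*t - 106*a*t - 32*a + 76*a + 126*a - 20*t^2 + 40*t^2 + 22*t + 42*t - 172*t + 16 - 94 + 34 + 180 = a^2*(34 - 10*t) + a*(20*t^2 - 118*t + 170) + 20*t^2 - 108*t + 136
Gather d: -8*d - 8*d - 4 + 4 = -16*d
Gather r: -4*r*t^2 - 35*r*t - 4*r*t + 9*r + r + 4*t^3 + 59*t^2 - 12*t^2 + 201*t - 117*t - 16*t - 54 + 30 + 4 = r*(-4*t^2 - 39*t + 10) + 4*t^3 + 47*t^2 + 68*t - 20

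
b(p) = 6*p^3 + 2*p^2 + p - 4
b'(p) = 18*p^2 + 4*p + 1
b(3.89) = 383.34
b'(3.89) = 288.94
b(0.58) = -1.58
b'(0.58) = 9.38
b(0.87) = 2.33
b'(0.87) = 18.10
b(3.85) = 371.89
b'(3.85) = 283.20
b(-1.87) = -38.11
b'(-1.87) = 56.46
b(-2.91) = -137.83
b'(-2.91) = 141.79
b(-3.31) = -202.99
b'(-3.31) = 184.97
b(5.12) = 858.86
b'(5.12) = 493.34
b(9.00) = 4541.00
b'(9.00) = 1495.00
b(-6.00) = -1234.00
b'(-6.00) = 625.00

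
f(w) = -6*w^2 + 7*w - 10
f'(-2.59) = 38.08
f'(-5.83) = 76.96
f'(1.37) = -9.44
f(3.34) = -53.55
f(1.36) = -11.58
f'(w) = 7 - 12*w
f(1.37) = -11.67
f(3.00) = -43.00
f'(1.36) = -9.32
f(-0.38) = -13.53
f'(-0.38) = 11.56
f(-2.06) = -49.88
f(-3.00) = -85.00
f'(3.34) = -33.08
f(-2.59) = -68.38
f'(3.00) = -29.00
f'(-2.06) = 31.72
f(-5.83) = -254.74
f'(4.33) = -44.96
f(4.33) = -92.18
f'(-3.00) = 43.00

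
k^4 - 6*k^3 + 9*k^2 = k^2*(k - 3)^2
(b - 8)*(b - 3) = b^2 - 11*b + 24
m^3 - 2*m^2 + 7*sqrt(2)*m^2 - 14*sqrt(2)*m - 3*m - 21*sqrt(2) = (m - 3)*(m + 1)*(m + 7*sqrt(2))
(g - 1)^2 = g^2 - 2*g + 1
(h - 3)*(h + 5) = h^2 + 2*h - 15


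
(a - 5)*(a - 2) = a^2 - 7*a + 10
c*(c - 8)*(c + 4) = c^3 - 4*c^2 - 32*c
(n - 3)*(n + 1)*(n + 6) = n^3 + 4*n^2 - 15*n - 18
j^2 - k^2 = (j - k)*(j + k)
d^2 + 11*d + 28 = (d + 4)*(d + 7)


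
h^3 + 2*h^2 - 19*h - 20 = (h - 4)*(h + 1)*(h + 5)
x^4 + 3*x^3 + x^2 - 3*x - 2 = (x - 1)*(x + 1)^2*(x + 2)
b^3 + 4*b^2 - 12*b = b*(b - 2)*(b + 6)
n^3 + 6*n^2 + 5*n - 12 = (n - 1)*(n + 3)*(n + 4)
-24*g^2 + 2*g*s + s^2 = (-4*g + s)*(6*g + s)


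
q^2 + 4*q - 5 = (q - 1)*(q + 5)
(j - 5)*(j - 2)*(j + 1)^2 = j^4 - 5*j^3 - 3*j^2 + 13*j + 10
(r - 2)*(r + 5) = r^2 + 3*r - 10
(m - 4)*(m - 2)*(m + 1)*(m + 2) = m^4 - 3*m^3 - 8*m^2 + 12*m + 16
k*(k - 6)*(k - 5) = k^3 - 11*k^2 + 30*k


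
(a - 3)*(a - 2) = a^2 - 5*a + 6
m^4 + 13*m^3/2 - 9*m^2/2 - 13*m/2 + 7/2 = (m - 1)*(m - 1/2)*(m + 1)*(m + 7)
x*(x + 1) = x^2 + x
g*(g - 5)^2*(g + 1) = g^4 - 9*g^3 + 15*g^2 + 25*g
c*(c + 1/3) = c^2 + c/3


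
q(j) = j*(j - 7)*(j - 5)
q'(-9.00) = 494.00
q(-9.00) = -2016.00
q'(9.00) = 62.00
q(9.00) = 72.00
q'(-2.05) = 96.81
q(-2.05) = -130.80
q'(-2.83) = 126.95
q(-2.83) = -217.82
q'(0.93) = 15.27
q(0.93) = 22.98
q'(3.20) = -11.08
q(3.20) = 21.89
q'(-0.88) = 58.44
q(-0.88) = -40.77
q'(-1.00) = 62.00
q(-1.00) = -48.00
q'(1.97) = -0.64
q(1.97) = 30.02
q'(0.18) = 30.78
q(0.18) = 5.92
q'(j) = j*(j - 7) + j*(j - 5) + (j - 7)*(j - 5)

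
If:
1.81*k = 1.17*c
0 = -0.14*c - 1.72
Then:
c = -12.29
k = -7.94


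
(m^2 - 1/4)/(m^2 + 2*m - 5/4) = (2*m + 1)/(2*m + 5)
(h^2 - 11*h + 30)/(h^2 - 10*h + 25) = (h - 6)/(h - 5)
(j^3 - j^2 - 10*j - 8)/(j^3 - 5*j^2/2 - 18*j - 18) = 2*(j^2 - 3*j - 4)/(2*j^2 - 9*j - 18)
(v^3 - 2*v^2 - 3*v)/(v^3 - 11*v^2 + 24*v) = (v + 1)/(v - 8)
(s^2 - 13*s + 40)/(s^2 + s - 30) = (s - 8)/(s + 6)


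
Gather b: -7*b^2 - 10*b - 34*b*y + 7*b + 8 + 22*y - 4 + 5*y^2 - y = -7*b^2 + b*(-34*y - 3) + 5*y^2 + 21*y + 4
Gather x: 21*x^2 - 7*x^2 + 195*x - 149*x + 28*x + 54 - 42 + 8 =14*x^2 + 74*x + 20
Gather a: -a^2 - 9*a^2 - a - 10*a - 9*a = -10*a^2 - 20*a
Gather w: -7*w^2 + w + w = -7*w^2 + 2*w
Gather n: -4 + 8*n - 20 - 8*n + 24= 0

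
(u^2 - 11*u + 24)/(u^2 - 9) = (u - 8)/(u + 3)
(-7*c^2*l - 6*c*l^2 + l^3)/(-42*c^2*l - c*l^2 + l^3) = (c + l)/(6*c + l)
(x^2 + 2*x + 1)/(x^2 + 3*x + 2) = (x + 1)/(x + 2)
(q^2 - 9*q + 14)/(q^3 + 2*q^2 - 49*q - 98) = (q - 2)/(q^2 + 9*q + 14)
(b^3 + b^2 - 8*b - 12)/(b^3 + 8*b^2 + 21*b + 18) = (b^2 - b - 6)/(b^2 + 6*b + 9)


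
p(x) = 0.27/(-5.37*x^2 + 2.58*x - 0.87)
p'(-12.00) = -0.00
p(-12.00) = -0.00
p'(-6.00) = -0.00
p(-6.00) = -0.00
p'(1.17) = 0.10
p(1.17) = -0.05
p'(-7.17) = -0.00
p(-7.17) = -0.00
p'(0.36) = 0.86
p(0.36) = -0.42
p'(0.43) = 0.97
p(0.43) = -0.36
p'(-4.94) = -0.00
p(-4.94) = -0.00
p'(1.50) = 0.04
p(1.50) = -0.03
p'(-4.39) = -0.00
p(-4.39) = -0.00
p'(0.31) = 0.59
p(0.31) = -0.46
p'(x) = 0.27*(10.74*x - 2.58)/(-5.37*x^2 + 2.58*x - 0.87)^2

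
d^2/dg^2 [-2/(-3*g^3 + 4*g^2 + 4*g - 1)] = 4*((4 - 9*g)*(3*g^3 - 4*g^2 - 4*g + 1) + (-9*g^2 + 8*g + 4)^2)/(3*g^3 - 4*g^2 - 4*g + 1)^3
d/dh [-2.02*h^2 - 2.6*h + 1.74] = -4.04*h - 2.6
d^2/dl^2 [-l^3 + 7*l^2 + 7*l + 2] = 14 - 6*l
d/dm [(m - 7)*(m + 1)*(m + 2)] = 3*m^2 - 8*m - 19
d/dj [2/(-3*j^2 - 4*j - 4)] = 4*(3*j + 2)/(3*j^2 + 4*j + 4)^2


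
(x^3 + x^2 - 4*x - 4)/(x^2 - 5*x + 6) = (x^2 + 3*x + 2)/(x - 3)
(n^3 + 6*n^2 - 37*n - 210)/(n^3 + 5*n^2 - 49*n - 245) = (n - 6)/(n - 7)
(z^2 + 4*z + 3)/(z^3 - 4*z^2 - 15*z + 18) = (z + 1)/(z^2 - 7*z + 6)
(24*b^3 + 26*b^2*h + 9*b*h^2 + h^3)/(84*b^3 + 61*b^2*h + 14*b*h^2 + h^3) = (2*b + h)/(7*b + h)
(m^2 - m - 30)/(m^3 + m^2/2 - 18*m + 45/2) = 2*(m - 6)/(2*m^2 - 9*m + 9)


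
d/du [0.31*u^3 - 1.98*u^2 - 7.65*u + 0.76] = 0.93*u^2 - 3.96*u - 7.65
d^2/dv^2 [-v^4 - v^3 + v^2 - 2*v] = -12*v^2 - 6*v + 2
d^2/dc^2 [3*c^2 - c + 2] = 6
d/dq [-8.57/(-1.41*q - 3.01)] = -12.0837/(1.41*q + 3.01)^2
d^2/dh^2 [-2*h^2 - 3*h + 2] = -4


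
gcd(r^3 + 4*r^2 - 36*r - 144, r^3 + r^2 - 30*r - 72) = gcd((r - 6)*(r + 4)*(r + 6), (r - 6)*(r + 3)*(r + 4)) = r^2 - 2*r - 24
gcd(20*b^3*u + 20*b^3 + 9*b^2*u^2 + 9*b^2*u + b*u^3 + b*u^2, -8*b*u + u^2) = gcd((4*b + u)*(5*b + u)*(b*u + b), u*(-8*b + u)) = 1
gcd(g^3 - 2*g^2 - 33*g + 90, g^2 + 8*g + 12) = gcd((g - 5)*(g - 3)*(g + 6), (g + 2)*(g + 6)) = g + 6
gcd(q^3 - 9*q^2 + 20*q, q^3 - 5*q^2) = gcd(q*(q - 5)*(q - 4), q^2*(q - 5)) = q^2 - 5*q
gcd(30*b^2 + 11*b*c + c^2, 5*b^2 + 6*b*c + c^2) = 5*b + c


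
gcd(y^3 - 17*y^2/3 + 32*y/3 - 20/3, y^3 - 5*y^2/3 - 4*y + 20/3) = y^2 - 11*y/3 + 10/3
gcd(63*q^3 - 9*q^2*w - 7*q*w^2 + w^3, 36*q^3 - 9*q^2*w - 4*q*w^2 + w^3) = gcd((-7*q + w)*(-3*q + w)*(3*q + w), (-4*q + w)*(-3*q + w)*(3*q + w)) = 9*q^2 - w^2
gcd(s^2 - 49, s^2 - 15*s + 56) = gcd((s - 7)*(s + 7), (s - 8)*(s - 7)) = s - 7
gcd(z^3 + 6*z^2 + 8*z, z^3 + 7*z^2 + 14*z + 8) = z^2 + 6*z + 8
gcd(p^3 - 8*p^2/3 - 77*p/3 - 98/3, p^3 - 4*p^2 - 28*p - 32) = p + 2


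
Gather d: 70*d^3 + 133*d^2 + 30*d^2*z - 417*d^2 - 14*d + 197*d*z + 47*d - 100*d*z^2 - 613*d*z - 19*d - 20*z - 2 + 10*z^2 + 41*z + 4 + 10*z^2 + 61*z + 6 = 70*d^3 + d^2*(30*z - 284) + d*(-100*z^2 - 416*z + 14) + 20*z^2 + 82*z + 8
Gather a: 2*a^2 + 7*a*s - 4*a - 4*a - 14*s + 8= 2*a^2 + a*(7*s - 8) - 14*s + 8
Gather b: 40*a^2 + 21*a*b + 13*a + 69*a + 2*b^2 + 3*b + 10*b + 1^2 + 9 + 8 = 40*a^2 + 82*a + 2*b^2 + b*(21*a + 13) + 18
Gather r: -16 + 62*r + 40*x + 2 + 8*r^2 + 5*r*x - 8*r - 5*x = 8*r^2 + r*(5*x + 54) + 35*x - 14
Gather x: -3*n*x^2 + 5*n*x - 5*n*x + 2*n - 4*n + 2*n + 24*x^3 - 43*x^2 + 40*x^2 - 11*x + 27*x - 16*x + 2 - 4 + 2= 24*x^3 + x^2*(-3*n - 3)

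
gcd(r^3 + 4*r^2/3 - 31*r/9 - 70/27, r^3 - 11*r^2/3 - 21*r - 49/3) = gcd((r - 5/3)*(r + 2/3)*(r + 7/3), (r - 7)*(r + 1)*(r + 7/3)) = r + 7/3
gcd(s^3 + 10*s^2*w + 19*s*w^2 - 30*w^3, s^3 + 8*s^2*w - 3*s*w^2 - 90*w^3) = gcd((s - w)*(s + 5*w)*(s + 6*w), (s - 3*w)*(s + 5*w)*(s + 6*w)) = s^2 + 11*s*w + 30*w^2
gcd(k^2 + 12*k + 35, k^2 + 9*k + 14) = k + 7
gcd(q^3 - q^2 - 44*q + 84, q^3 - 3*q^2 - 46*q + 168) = q^2 + q - 42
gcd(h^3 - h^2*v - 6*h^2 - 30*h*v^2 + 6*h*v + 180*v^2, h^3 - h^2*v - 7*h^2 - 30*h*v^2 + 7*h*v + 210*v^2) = -h^2 + h*v + 30*v^2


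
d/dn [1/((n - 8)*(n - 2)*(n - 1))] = (-(n - 8)*(n - 2) - (n - 8)*(n - 1) - (n - 2)*(n - 1))/((n - 8)^2*(n - 2)^2*(n - 1)^2)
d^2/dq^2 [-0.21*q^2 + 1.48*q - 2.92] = -0.420000000000000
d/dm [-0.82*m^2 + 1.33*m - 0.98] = 1.33 - 1.64*m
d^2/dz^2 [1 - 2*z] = 0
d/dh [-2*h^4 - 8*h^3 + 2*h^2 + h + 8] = -8*h^3 - 24*h^2 + 4*h + 1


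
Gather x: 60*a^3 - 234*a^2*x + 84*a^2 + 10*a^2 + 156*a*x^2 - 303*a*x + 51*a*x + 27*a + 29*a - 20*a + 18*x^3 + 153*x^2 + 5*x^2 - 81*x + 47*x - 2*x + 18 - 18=60*a^3 + 94*a^2 + 36*a + 18*x^3 + x^2*(156*a + 158) + x*(-234*a^2 - 252*a - 36)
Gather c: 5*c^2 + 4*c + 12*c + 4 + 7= 5*c^2 + 16*c + 11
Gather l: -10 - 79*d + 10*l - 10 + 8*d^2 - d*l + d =8*d^2 - 78*d + l*(10 - d) - 20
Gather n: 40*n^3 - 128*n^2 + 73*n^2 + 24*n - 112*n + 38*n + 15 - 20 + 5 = 40*n^3 - 55*n^2 - 50*n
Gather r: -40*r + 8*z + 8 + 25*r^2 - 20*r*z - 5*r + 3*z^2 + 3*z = 25*r^2 + r*(-20*z - 45) + 3*z^2 + 11*z + 8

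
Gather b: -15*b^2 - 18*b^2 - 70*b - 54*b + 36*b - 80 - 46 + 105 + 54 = -33*b^2 - 88*b + 33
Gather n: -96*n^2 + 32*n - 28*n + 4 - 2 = -96*n^2 + 4*n + 2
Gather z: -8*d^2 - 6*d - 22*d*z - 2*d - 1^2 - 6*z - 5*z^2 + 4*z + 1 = -8*d^2 - 8*d - 5*z^2 + z*(-22*d - 2)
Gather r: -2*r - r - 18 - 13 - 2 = -3*r - 33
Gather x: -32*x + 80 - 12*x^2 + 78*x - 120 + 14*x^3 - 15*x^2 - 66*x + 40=14*x^3 - 27*x^2 - 20*x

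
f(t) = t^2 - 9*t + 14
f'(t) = 2*t - 9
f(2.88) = -3.63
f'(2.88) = -3.24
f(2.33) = -1.54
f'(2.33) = -4.34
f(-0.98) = 23.78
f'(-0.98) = -10.96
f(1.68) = 1.70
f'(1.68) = -5.64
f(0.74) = 7.89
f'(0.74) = -7.52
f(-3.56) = 58.71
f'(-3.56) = -16.12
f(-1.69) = 32.07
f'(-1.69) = -12.38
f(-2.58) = 43.88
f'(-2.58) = -14.16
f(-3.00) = 50.00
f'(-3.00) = -15.00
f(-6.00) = 104.00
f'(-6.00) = -21.00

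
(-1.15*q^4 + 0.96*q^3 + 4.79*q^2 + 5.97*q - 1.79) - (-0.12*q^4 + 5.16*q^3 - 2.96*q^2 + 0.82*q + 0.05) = -1.03*q^4 - 4.2*q^3 + 7.75*q^2 + 5.15*q - 1.84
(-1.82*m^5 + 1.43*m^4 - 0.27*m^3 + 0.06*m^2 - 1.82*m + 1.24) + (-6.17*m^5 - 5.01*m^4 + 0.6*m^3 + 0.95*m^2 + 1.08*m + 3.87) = -7.99*m^5 - 3.58*m^4 + 0.33*m^3 + 1.01*m^2 - 0.74*m + 5.11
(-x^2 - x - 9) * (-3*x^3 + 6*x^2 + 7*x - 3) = 3*x^5 - 3*x^4 + 14*x^3 - 58*x^2 - 60*x + 27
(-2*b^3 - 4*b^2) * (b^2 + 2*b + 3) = -2*b^5 - 8*b^4 - 14*b^3 - 12*b^2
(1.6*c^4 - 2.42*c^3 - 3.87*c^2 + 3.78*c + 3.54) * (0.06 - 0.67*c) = -1.072*c^5 + 1.7174*c^4 + 2.4477*c^3 - 2.7648*c^2 - 2.145*c + 0.2124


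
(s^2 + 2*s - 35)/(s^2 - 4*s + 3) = (s^2 + 2*s - 35)/(s^2 - 4*s + 3)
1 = 1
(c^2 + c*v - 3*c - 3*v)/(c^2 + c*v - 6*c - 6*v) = (c - 3)/(c - 6)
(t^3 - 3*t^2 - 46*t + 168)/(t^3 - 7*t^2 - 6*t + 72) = (t + 7)/(t + 3)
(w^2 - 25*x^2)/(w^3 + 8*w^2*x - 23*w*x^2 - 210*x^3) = (w + 5*x)/(w^2 + 13*w*x + 42*x^2)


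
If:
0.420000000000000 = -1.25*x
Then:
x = -0.34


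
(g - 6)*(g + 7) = g^2 + g - 42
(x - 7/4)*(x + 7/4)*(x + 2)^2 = x^4 + 4*x^3 + 15*x^2/16 - 49*x/4 - 49/4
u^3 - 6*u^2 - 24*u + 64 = (u - 8)*(u - 2)*(u + 4)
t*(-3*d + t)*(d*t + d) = -3*d^2*t^2 - 3*d^2*t + d*t^3 + d*t^2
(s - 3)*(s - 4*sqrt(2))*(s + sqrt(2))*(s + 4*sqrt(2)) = s^4 - 3*s^3 + sqrt(2)*s^3 - 32*s^2 - 3*sqrt(2)*s^2 - 32*sqrt(2)*s + 96*s + 96*sqrt(2)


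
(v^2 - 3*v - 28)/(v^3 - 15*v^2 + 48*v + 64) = (v^2 - 3*v - 28)/(v^3 - 15*v^2 + 48*v + 64)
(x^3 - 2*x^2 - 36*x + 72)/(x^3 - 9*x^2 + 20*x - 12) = (x + 6)/(x - 1)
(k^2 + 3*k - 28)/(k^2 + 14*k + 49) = (k - 4)/(k + 7)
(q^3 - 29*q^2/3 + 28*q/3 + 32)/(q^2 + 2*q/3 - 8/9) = 3*(q^2 - 11*q + 24)/(3*q - 2)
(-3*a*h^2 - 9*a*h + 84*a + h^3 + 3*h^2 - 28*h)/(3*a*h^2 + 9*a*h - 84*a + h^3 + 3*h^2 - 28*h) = (-3*a + h)/(3*a + h)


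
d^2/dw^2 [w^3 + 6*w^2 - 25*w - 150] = 6*w + 12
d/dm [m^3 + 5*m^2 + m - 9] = 3*m^2 + 10*m + 1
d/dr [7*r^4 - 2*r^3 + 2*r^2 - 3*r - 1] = 28*r^3 - 6*r^2 + 4*r - 3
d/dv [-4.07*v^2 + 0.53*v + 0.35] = 0.53 - 8.14*v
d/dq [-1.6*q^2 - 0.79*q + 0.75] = -3.2*q - 0.79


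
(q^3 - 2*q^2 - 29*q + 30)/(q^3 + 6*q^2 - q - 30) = (q^2 - 7*q + 6)/(q^2 + q - 6)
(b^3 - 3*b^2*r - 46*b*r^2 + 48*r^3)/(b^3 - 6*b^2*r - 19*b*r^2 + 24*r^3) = (b + 6*r)/(b + 3*r)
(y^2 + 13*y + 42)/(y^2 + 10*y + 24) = (y + 7)/(y + 4)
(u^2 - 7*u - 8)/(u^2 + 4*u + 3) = (u - 8)/(u + 3)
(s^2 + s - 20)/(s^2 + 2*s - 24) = (s + 5)/(s + 6)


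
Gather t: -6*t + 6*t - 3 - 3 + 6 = 0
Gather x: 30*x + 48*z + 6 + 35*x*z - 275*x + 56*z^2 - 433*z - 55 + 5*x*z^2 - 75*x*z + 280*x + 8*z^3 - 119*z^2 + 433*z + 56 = x*(5*z^2 - 40*z + 35) + 8*z^3 - 63*z^2 + 48*z + 7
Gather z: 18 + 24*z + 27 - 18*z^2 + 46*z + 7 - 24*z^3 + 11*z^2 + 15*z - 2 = -24*z^3 - 7*z^2 + 85*z + 50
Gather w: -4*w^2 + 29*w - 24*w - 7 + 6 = -4*w^2 + 5*w - 1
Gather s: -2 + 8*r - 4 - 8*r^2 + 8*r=-8*r^2 + 16*r - 6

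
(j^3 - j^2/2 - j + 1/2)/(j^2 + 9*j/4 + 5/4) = 2*(2*j^2 - 3*j + 1)/(4*j + 5)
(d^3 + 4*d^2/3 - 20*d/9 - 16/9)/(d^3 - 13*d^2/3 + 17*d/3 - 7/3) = (9*d^3 + 12*d^2 - 20*d - 16)/(3*(3*d^3 - 13*d^2 + 17*d - 7))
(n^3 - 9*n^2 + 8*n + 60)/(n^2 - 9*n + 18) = (n^2 - 3*n - 10)/(n - 3)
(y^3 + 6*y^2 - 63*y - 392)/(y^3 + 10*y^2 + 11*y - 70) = (y^2 - y - 56)/(y^2 + 3*y - 10)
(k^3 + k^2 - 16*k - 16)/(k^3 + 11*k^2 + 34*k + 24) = (k - 4)/(k + 6)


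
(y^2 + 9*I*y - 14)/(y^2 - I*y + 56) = (y + 2*I)/(y - 8*I)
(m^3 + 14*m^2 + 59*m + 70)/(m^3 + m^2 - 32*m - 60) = (m + 7)/(m - 6)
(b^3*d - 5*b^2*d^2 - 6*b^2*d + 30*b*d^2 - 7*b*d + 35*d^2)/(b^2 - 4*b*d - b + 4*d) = d*(b^3 - 5*b^2*d - 6*b^2 + 30*b*d - 7*b + 35*d)/(b^2 - 4*b*d - b + 4*d)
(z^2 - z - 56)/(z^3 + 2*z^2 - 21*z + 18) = (z^2 - z - 56)/(z^3 + 2*z^2 - 21*z + 18)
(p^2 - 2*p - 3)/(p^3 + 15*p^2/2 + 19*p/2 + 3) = 2*(p - 3)/(2*p^2 + 13*p + 6)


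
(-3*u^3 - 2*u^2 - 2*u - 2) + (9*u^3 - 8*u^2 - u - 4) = 6*u^3 - 10*u^2 - 3*u - 6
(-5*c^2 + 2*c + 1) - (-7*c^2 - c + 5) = 2*c^2 + 3*c - 4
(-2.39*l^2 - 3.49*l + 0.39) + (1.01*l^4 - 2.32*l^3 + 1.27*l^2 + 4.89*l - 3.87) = 1.01*l^4 - 2.32*l^3 - 1.12*l^2 + 1.4*l - 3.48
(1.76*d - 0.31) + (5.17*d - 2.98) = 6.93*d - 3.29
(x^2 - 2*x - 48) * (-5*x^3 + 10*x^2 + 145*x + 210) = -5*x^5 + 20*x^4 + 365*x^3 - 560*x^2 - 7380*x - 10080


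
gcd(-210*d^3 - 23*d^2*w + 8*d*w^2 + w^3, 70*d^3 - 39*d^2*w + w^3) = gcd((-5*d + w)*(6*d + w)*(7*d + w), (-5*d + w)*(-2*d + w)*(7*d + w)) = -35*d^2 + 2*d*w + w^2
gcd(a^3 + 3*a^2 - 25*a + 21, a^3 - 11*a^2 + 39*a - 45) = a - 3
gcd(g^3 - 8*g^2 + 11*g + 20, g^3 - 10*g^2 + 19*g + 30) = g^2 - 4*g - 5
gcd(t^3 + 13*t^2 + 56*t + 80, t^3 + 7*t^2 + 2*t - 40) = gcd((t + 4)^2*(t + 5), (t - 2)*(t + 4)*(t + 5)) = t^2 + 9*t + 20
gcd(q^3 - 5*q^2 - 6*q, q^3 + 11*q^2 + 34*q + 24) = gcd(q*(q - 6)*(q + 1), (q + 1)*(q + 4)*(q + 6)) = q + 1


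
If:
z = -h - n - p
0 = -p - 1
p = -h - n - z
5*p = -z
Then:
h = -n - 4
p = -1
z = 5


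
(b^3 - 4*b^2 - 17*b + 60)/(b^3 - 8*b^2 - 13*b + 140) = (b - 3)/(b - 7)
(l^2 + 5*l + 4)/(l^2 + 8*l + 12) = (l^2 + 5*l + 4)/(l^2 + 8*l + 12)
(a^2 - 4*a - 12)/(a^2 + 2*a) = (a - 6)/a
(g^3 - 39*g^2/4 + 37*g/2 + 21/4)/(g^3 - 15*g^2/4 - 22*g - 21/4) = (g - 3)/(g + 3)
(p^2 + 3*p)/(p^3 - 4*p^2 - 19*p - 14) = p*(p + 3)/(p^3 - 4*p^2 - 19*p - 14)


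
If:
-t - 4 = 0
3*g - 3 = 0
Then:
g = 1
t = -4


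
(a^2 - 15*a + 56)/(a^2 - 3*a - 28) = (a - 8)/(a + 4)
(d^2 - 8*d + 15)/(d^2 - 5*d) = (d - 3)/d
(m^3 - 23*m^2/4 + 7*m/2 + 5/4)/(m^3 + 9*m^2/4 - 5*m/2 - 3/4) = (m - 5)/(m + 3)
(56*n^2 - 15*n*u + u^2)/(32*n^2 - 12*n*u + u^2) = (-7*n + u)/(-4*n + u)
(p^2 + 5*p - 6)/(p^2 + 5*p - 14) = (p^2 + 5*p - 6)/(p^2 + 5*p - 14)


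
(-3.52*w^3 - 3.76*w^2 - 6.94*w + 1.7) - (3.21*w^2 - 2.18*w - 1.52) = -3.52*w^3 - 6.97*w^2 - 4.76*w + 3.22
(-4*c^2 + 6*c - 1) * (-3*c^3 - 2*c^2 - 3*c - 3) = 12*c^5 - 10*c^4 + 3*c^3 - 4*c^2 - 15*c + 3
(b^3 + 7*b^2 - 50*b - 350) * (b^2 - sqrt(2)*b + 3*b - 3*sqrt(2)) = b^5 - sqrt(2)*b^4 + 10*b^4 - 29*b^3 - 10*sqrt(2)*b^3 - 500*b^2 + 29*sqrt(2)*b^2 - 1050*b + 500*sqrt(2)*b + 1050*sqrt(2)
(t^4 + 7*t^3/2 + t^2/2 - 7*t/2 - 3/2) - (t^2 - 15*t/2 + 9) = t^4 + 7*t^3/2 - t^2/2 + 4*t - 21/2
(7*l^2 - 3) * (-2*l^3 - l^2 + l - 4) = -14*l^5 - 7*l^4 + 13*l^3 - 25*l^2 - 3*l + 12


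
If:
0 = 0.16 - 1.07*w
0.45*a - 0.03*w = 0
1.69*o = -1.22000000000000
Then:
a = 0.01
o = -0.72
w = 0.15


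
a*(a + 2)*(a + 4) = a^3 + 6*a^2 + 8*a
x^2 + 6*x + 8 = (x + 2)*(x + 4)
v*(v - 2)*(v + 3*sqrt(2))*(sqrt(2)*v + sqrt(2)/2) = sqrt(2)*v^4 - 3*sqrt(2)*v^3/2 + 6*v^3 - 9*v^2 - sqrt(2)*v^2 - 6*v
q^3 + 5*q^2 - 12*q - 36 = (q - 3)*(q + 2)*(q + 6)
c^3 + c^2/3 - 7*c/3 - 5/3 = (c - 5/3)*(c + 1)^2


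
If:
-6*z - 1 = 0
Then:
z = -1/6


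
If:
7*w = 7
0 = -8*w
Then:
No Solution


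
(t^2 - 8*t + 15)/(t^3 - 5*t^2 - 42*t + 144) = (t - 5)/(t^2 - 2*t - 48)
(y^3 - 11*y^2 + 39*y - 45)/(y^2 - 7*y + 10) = (y^2 - 6*y + 9)/(y - 2)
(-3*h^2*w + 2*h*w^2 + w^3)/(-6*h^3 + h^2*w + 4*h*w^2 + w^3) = w/(2*h + w)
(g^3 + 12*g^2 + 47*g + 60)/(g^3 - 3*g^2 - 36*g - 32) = (g^2 + 8*g + 15)/(g^2 - 7*g - 8)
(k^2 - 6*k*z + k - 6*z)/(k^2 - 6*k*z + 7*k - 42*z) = (k + 1)/(k + 7)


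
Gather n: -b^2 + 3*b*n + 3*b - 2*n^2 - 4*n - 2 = -b^2 + 3*b - 2*n^2 + n*(3*b - 4) - 2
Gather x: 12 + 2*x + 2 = 2*x + 14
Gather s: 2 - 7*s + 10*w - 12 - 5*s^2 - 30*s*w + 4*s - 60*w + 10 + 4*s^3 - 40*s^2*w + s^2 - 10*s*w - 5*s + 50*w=4*s^3 + s^2*(-40*w - 4) + s*(-40*w - 8)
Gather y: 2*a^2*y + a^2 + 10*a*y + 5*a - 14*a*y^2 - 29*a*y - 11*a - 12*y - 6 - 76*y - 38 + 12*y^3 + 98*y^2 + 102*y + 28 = a^2 - 6*a + 12*y^3 + y^2*(98 - 14*a) + y*(2*a^2 - 19*a + 14) - 16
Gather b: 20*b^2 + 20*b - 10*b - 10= 20*b^2 + 10*b - 10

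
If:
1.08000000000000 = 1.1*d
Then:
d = 0.98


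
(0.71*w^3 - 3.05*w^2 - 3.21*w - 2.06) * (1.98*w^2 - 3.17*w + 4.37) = 1.4058*w^5 - 8.2897*w^4 + 6.4154*w^3 - 7.2316*w^2 - 7.4975*w - 9.0022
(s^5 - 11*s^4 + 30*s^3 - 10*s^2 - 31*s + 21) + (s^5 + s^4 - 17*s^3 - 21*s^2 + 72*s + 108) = 2*s^5 - 10*s^4 + 13*s^3 - 31*s^2 + 41*s + 129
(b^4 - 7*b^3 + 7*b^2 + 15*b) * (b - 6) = b^5 - 13*b^4 + 49*b^3 - 27*b^2 - 90*b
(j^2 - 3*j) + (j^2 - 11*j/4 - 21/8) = 2*j^2 - 23*j/4 - 21/8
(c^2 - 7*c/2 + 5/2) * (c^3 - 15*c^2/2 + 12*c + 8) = c^5 - 11*c^4 + 163*c^3/4 - 211*c^2/4 + 2*c + 20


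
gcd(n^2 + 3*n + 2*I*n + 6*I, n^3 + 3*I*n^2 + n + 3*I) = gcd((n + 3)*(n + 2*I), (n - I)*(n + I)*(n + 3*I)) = 1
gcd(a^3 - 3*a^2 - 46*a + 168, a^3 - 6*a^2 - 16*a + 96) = a^2 - 10*a + 24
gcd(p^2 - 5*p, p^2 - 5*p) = p^2 - 5*p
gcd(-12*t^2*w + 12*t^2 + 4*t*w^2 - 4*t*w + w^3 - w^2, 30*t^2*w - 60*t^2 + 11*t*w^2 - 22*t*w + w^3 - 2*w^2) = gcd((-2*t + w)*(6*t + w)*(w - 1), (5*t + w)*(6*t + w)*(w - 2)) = 6*t + w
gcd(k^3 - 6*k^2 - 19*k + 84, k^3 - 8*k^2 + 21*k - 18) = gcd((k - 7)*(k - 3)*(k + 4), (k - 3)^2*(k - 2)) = k - 3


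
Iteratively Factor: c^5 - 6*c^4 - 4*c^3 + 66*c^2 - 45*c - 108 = (c - 3)*(c^4 - 3*c^3 - 13*c^2 + 27*c + 36) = (c - 3)*(c + 1)*(c^3 - 4*c^2 - 9*c + 36) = (c - 4)*(c - 3)*(c + 1)*(c^2 - 9) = (c - 4)*(c - 3)*(c + 1)*(c + 3)*(c - 3)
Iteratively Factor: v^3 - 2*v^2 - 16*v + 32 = (v + 4)*(v^2 - 6*v + 8) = (v - 4)*(v + 4)*(v - 2)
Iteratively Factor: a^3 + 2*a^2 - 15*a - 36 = (a + 3)*(a^2 - a - 12) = (a + 3)^2*(a - 4)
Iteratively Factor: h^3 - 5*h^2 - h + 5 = (h - 5)*(h^2 - 1) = (h - 5)*(h + 1)*(h - 1)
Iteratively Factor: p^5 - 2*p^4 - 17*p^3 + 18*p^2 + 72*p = (p - 3)*(p^4 + p^3 - 14*p^2 - 24*p) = (p - 3)*(p + 2)*(p^3 - p^2 - 12*p) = p*(p - 3)*(p + 2)*(p^2 - p - 12) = p*(p - 4)*(p - 3)*(p + 2)*(p + 3)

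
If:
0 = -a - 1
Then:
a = -1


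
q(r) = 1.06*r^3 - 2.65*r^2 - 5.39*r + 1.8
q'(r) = 3.18*r^2 - 5.3*r - 5.39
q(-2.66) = -22.56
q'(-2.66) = 31.21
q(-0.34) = 3.28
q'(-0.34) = -3.22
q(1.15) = -6.29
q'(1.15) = -7.28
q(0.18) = 0.75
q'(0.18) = -6.24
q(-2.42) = -15.70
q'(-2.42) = 26.06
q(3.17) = -8.15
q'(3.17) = 9.76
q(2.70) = -11.21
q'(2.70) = 3.48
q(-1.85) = -4.01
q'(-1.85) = 15.30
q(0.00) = 1.80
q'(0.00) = -5.39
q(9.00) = 511.38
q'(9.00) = 204.49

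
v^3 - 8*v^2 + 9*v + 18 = (v - 6)*(v - 3)*(v + 1)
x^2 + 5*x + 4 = (x + 1)*(x + 4)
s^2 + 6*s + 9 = (s + 3)^2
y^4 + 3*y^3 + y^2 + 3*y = y*(y + 3)*(y - I)*(y + I)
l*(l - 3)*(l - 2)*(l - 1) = l^4 - 6*l^3 + 11*l^2 - 6*l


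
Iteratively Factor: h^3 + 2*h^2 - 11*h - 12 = (h + 4)*(h^2 - 2*h - 3) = (h - 3)*(h + 4)*(h + 1)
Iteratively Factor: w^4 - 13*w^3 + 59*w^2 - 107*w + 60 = (w - 3)*(w^3 - 10*w^2 + 29*w - 20) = (w - 3)*(w - 1)*(w^2 - 9*w + 20) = (w - 5)*(w - 3)*(w - 1)*(w - 4)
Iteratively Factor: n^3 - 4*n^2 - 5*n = (n + 1)*(n^2 - 5*n) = (n - 5)*(n + 1)*(n)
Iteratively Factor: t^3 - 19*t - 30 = (t + 2)*(t^2 - 2*t - 15) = (t - 5)*(t + 2)*(t + 3)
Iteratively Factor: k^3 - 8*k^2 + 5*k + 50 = (k - 5)*(k^2 - 3*k - 10) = (k - 5)^2*(k + 2)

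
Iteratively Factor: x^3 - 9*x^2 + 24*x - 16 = (x - 4)*(x^2 - 5*x + 4) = (x - 4)*(x - 1)*(x - 4)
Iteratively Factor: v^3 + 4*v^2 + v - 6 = (v + 3)*(v^2 + v - 2) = (v + 2)*(v + 3)*(v - 1)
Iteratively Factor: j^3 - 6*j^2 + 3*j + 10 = (j + 1)*(j^2 - 7*j + 10) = (j - 5)*(j + 1)*(j - 2)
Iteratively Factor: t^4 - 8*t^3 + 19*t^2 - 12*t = (t - 1)*(t^3 - 7*t^2 + 12*t) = (t - 3)*(t - 1)*(t^2 - 4*t) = t*(t - 3)*(t - 1)*(t - 4)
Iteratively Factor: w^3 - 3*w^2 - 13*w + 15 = (w - 1)*(w^2 - 2*w - 15) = (w - 5)*(w - 1)*(w + 3)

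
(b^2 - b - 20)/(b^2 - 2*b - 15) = (b + 4)/(b + 3)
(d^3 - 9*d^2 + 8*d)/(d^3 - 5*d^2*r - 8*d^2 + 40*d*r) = (1 - d)/(-d + 5*r)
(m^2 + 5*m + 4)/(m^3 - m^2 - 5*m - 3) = (m + 4)/(m^2 - 2*m - 3)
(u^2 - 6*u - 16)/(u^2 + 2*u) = (u - 8)/u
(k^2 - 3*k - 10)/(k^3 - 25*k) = (k + 2)/(k*(k + 5))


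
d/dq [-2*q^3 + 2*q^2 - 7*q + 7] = -6*q^2 + 4*q - 7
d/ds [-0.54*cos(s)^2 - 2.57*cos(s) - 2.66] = (1.08*cos(s) + 2.57)*sin(s)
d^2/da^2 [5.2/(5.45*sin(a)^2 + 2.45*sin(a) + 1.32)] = (-617.812*sin(a)^4 - 208.299*sin(a)^3 + 1045.1402*sin(a)^2 + 433.4148*sin(a) - 12.3916)/(5.45*sin(a)^2 + 2.45*sin(a) + 1.32)^3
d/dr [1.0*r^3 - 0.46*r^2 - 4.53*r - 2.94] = 3.0*r^2 - 0.92*r - 4.53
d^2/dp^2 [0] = 0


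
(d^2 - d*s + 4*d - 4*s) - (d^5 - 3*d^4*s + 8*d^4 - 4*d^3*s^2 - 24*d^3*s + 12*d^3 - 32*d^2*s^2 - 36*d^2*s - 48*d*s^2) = -d^5 + 3*d^4*s - 8*d^4 + 4*d^3*s^2 + 24*d^3*s - 12*d^3 + 32*d^2*s^2 + 36*d^2*s + d^2 + 48*d*s^2 - d*s + 4*d - 4*s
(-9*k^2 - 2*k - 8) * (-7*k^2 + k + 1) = 63*k^4 + 5*k^3 + 45*k^2 - 10*k - 8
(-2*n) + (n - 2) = -n - 2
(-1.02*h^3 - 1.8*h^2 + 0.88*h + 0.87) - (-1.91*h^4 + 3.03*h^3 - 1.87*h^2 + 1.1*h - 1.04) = 1.91*h^4 - 4.05*h^3 + 0.0700000000000001*h^2 - 0.22*h + 1.91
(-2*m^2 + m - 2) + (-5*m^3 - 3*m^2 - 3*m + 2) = -5*m^3 - 5*m^2 - 2*m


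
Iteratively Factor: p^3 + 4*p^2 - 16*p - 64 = (p - 4)*(p^2 + 8*p + 16) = (p - 4)*(p + 4)*(p + 4)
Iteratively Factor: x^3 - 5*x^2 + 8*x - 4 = (x - 1)*(x^2 - 4*x + 4) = (x - 2)*(x - 1)*(x - 2)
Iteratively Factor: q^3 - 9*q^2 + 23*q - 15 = (q - 5)*(q^2 - 4*q + 3) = (q - 5)*(q - 1)*(q - 3)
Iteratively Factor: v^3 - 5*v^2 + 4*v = (v)*(v^2 - 5*v + 4) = v*(v - 4)*(v - 1)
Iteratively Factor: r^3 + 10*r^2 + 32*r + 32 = (r + 2)*(r^2 + 8*r + 16) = (r + 2)*(r + 4)*(r + 4)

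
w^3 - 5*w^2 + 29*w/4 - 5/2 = (w - 5/2)*(w - 2)*(w - 1/2)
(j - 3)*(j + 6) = j^2 + 3*j - 18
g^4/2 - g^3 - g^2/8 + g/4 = g*(g/2 + 1/4)*(g - 2)*(g - 1/2)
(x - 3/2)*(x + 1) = x^2 - x/2 - 3/2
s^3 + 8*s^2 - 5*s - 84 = (s - 3)*(s + 4)*(s + 7)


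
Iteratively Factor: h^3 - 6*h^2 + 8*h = (h - 2)*(h^2 - 4*h) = (h - 4)*(h - 2)*(h)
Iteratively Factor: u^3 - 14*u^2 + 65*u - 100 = (u - 5)*(u^2 - 9*u + 20) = (u - 5)^2*(u - 4)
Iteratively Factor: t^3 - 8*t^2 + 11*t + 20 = (t - 4)*(t^2 - 4*t - 5) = (t - 5)*(t - 4)*(t + 1)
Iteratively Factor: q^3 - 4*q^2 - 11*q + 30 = (q + 3)*(q^2 - 7*q + 10) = (q - 5)*(q + 3)*(q - 2)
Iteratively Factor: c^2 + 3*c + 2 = (c + 2)*(c + 1)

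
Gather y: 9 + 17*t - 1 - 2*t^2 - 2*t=-2*t^2 + 15*t + 8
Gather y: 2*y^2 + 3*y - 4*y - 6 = 2*y^2 - y - 6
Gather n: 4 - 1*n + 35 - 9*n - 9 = 30 - 10*n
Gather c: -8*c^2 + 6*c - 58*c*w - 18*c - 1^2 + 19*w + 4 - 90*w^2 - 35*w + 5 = -8*c^2 + c*(-58*w - 12) - 90*w^2 - 16*w + 8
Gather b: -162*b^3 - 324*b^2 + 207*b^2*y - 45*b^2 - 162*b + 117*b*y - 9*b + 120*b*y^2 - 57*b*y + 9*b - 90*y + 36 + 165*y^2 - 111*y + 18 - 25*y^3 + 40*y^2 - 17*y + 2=-162*b^3 + b^2*(207*y - 369) + b*(120*y^2 + 60*y - 162) - 25*y^3 + 205*y^2 - 218*y + 56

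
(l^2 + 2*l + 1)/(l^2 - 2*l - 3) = (l + 1)/(l - 3)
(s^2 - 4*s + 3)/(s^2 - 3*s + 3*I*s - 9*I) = (s - 1)/(s + 3*I)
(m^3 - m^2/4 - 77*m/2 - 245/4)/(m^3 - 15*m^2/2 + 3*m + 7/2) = (4*m^2 + 27*m + 35)/(2*(2*m^2 - m - 1))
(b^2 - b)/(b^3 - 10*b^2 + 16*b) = (b - 1)/(b^2 - 10*b + 16)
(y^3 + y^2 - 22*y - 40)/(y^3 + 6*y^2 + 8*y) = (y - 5)/y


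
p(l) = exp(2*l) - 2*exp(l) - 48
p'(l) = 2*exp(2*l) - 2*exp(l)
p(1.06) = -45.44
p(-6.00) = -48.00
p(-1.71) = -48.33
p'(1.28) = 18.68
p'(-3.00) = -0.09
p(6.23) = 256752.12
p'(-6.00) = 0.00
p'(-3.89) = -0.04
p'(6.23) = 514615.75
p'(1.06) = 10.89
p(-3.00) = -48.10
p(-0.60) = -48.80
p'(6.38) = 694849.55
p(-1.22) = -48.50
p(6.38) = 346786.84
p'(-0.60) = -0.50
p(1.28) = -42.26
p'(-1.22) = -0.42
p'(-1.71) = -0.30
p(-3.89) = -48.04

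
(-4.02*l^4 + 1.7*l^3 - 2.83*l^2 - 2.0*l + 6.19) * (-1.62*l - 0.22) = 6.5124*l^5 - 1.8696*l^4 + 4.2106*l^3 + 3.8626*l^2 - 9.5878*l - 1.3618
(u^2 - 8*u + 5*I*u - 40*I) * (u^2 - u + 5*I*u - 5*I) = u^4 - 9*u^3 + 10*I*u^3 - 17*u^2 - 90*I*u^2 + 225*u + 80*I*u - 200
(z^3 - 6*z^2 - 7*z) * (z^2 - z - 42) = z^5 - 7*z^4 - 43*z^3 + 259*z^2 + 294*z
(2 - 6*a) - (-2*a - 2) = 4 - 4*a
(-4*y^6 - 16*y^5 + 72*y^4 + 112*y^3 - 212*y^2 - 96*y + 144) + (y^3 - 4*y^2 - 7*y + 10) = -4*y^6 - 16*y^5 + 72*y^4 + 113*y^3 - 216*y^2 - 103*y + 154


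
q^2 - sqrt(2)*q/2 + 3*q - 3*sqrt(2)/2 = (q + 3)*(q - sqrt(2)/2)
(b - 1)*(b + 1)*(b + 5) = b^3 + 5*b^2 - b - 5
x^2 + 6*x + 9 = (x + 3)^2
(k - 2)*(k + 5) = k^2 + 3*k - 10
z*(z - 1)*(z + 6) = z^3 + 5*z^2 - 6*z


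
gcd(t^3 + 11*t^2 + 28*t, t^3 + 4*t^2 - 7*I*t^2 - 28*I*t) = t^2 + 4*t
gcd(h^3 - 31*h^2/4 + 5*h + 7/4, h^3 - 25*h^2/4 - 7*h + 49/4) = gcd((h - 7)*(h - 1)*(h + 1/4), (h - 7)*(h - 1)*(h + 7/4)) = h^2 - 8*h + 7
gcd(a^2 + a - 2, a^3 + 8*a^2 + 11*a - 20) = a - 1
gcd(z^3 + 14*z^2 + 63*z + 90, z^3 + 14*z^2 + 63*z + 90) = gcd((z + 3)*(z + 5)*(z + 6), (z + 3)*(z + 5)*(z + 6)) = z^3 + 14*z^2 + 63*z + 90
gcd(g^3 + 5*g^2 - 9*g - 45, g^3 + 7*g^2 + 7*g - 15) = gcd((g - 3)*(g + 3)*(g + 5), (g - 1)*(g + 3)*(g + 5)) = g^2 + 8*g + 15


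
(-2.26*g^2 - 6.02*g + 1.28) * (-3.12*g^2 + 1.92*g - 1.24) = 7.0512*g^4 + 14.4432*g^3 - 12.7496*g^2 + 9.9224*g - 1.5872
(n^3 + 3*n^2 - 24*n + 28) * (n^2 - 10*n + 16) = n^5 - 7*n^4 - 38*n^3 + 316*n^2 - 664*n + 448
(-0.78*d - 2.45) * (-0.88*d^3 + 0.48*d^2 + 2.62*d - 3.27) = 0.6864*d^4 + 1.7816*d^3 - 3.2196*d^2 - 3.8684*d + 8.0115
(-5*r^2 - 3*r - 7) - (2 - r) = -5*r^2 - 2*r - 9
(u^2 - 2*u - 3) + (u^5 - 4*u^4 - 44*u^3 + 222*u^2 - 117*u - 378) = u^5 - 4*u^4 - 44*u^3 + 223*u^2 - 119*u - 381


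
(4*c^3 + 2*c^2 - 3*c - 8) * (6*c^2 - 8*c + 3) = 24*c^5 - 20*c^4 - 22*c^3 - 18*c^2 + 55*c - 24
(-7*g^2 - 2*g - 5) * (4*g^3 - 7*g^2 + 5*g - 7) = -28*g^5 + 41*g^4 - 41*g^3 + 74*g^2 - 11*g + 35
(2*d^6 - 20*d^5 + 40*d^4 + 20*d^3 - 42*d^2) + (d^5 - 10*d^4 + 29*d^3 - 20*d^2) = 2*d^6 - 19*d^5 + 30*d^4 + 49*d^3 - 62*d^2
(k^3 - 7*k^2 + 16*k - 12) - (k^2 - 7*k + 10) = k^3 - 8*k^2 + 23*k - 22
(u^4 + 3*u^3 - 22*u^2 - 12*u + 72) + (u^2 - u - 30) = u^4 + 3*u^3 - 21*u^2 - 13*u + 42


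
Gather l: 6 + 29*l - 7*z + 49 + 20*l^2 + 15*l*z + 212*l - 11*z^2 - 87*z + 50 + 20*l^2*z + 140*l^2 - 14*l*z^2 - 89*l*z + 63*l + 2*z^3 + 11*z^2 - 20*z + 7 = l^2*(20*z + 160) + l*(-14*z^2 - 74*z + 304) + 2*z^3 - 114*z + 112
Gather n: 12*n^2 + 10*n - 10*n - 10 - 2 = 12*n^2 - 12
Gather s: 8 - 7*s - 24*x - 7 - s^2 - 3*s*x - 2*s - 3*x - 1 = -s^2 + s*(-3*x - 9) - 27*x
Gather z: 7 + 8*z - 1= 8*z + 6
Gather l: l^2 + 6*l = l^2 + 6*l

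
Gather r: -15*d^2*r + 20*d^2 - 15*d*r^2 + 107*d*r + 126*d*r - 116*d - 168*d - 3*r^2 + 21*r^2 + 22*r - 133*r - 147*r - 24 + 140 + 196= 20*d^2 - 284*d + r^2*(18 - 15*d) + r*(-15*d^2 + 233*d - 258) + 312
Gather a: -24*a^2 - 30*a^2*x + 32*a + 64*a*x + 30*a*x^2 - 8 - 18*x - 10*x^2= a^2*(-30*x - 24) + a*(30*x^2 + 64*x + 32) - 10*x^2 - 18*x - 8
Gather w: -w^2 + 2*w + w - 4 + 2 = -w^2 + 3*w - 2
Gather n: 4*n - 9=4*n - 9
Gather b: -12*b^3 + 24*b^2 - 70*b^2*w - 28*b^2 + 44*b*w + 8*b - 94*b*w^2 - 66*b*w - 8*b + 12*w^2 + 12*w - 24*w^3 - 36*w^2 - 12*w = -12*b^3 + b^2*(-70*w - 4) + b*(-94*w^2 - 22*w) - 24*w^3 - 24*w^2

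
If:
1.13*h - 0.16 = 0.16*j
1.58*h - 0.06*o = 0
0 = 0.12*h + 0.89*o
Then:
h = 0.00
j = -1.00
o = 0.00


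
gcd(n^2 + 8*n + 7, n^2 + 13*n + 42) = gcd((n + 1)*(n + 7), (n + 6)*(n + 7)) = n + 7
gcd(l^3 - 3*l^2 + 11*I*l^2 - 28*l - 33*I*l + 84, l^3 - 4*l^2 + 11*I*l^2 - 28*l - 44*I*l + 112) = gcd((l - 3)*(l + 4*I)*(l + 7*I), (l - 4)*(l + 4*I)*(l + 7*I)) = l^2 + 11*I*l - 28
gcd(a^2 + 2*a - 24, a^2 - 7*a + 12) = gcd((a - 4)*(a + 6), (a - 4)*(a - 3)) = a - 4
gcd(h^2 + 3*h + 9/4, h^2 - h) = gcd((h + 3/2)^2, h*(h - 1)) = 1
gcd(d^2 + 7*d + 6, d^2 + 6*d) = d + 6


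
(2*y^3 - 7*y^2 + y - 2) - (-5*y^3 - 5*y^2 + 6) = 7*y^3 - 2*y^2 + y - 8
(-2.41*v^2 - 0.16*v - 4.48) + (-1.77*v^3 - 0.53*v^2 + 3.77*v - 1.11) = -1.77*v^3 - 2.94*v^2 + 3.61*v - 5.59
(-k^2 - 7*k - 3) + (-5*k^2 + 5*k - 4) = -6*k^2 - 2*k - 7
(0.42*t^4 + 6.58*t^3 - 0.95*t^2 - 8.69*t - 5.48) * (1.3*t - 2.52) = 0.546*t^5 + 7.4956*t^4 - 17.8166*t^3 - 8.903*t^2 + 14.7748*t + 13.8096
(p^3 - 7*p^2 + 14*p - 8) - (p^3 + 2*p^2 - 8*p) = -9*p^2 + 22*p - 8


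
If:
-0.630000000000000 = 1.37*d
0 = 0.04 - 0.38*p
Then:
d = -0.46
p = 0.11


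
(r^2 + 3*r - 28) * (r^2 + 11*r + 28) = r^4 + 14*r^3 + 33*r^2 - 224*r - 784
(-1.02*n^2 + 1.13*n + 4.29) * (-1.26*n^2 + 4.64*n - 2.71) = 1.2852*n^4 - 6.1566*n^3 + 2.602*n^2 + 16.8433*n - 11.6259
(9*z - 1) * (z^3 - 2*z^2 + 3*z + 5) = 9*z^4 - 19*z^3 + 29*z^2 + 42*z - 5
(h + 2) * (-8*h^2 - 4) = -8*h^3 - 16*h^2 - 4*h - 8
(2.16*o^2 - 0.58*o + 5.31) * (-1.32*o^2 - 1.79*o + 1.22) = -2.8512*o^4 - 3.1008*o^3 - 3.3358*o^2 - 10.2125*o + 6.4782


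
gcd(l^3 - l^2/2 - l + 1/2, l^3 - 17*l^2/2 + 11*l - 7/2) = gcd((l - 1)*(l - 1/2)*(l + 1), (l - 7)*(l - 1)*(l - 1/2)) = l^2 - 3*l/2 + 1/2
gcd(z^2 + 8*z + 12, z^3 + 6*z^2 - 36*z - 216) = z + 6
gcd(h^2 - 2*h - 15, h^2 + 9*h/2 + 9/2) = h + 3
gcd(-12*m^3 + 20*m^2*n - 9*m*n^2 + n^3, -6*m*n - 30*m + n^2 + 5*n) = 6*m - n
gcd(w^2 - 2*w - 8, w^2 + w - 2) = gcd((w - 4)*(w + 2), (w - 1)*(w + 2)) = w + 2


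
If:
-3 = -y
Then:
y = 3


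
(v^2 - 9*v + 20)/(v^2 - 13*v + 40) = (v - 4)/(v - 8)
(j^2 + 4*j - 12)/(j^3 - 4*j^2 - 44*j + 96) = 1/(j - 8)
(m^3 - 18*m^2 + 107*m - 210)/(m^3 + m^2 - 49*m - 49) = (m^2 - 11*m + 30)/(m^2 + 8*m + 7)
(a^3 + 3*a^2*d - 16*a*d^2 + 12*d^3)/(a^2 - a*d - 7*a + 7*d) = (a^2 + 4*a*d - 12*d^2)/(a - 7)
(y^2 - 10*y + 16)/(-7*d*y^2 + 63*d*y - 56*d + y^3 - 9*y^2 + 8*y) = (y - 2)/(-7*d*y + 7*d + y^2 - y)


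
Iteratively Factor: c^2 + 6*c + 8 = (c + 4)*(c + 2)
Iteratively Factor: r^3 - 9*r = (r)*(r^2 - 9) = r*(r + 3)*(r - 3)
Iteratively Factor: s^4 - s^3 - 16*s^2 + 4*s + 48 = (s + 3)*(s^3 - 4*s^2 - 4*s + 16) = (s - 4)*(s + 3)*(s^2 - 4) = (s - 4)*(s + 2)*(s + 3)*(s - 2)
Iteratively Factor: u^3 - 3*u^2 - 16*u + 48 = (u + 4)*(u^2 - 7*u + 12) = (u - 3)*(u + 4)*(u - 4)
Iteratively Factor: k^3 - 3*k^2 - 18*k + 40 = (k - 5)*(k^2 + 2*k - 8) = (k - 5)*(k + 4)*(k - 2)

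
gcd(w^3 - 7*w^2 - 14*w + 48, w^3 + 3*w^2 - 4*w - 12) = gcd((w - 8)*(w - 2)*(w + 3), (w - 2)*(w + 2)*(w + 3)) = w^2 + w - 6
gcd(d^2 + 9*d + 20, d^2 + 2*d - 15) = d + 5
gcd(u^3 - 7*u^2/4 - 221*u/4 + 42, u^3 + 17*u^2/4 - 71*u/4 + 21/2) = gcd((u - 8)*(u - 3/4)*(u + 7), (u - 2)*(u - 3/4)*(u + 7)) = u^2 + 25*u/4 - 21/4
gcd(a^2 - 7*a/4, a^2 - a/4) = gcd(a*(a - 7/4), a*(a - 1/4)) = a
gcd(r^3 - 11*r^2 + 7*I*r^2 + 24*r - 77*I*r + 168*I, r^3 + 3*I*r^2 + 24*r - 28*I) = r + 7*I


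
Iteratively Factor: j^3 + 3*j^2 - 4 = (j + 2)*(j^2 + j - 2) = (j - 1)*(j + 2)*(j + 2)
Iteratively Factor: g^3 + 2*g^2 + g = (g + 1)*(g^2 + g) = (g + 1)^2*(g)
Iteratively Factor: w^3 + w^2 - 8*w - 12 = (w + 2)*(w^2 - w - 6) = (w - 3)*(w + 2)*(w + 2)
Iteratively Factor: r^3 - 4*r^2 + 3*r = (r)*(r^2 - 4*r + 3) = r*(r - 1)*(r - 3)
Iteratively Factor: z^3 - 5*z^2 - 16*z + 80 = (z + 4)*(z^2 - 9*z + 20) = (z - 4)*(z + 4)*(z - 5)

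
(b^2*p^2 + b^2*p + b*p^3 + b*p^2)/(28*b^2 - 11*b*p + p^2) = b*p*(b*p + b + p^2 + p)/(28*b^2 - 11*b*p + p^2)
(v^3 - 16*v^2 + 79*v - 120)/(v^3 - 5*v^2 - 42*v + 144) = (v - 5)/(v + 6)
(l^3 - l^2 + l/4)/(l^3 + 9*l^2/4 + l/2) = (4*l^2 - 4*l + 1)/(4*l^2 + 9*l + 2)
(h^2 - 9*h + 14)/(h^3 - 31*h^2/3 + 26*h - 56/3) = 3/(3*h - 4)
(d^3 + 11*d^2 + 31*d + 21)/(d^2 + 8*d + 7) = d + 3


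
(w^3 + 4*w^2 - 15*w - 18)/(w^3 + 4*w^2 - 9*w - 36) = (w^2 + 7*w + 6)/(w^2 + 7*w + 12)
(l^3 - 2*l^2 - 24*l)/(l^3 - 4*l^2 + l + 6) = l*(l^2 - 2*l - 24)/(l^3 - 4*l^2 + l + 6)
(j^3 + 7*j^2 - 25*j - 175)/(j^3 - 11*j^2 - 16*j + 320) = (j^2 + 2*j - 35)/(j^2 - 16*j + 64)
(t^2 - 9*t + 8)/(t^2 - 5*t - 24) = (t - 1)/(t + 3)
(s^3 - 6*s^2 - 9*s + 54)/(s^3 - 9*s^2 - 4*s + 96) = (s^2 - 9*s + 18)/(s^2 - 12*s + 32)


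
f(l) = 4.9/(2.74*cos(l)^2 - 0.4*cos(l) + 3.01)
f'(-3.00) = 0.11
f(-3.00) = 0.80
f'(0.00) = 0.00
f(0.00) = 0.92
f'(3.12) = -0.02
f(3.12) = 0.80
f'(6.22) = -0.06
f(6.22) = 0.92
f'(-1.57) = 0.21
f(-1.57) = 1.63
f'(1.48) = 0.05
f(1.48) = 1.64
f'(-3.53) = -0.31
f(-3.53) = 0.86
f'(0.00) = 0.00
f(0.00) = 0.92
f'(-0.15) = -0.13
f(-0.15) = 0.93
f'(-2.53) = 0.51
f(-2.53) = 0.95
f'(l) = 4.9*(5.48*sin(l)*cos(l) - 0.4*sin(l))/(2.74*cos(l)^2 - 0.4*cos(l) + 3.01)^2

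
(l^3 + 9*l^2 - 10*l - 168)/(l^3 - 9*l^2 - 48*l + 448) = (l^2 + 2*l - 24)/(l^2 - 16*l + 64)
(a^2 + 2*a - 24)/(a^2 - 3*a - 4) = (a + 6)/(a + 1)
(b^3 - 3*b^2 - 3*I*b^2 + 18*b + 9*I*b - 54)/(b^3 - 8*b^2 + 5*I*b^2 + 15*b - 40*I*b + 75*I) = (b^2 - 3*I*b + 18)/(b^2 + 5*b*(-1 + I) - 25*I)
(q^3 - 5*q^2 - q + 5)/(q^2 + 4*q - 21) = (q^3 - 5*q^2 - q + 5)/(q^2 + 4*q - 21)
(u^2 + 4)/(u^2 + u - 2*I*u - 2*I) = (u + 2*I)/(u + 1)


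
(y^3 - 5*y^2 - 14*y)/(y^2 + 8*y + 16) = y*(y^2 - 5*y - 14)/(y^2 + 8*y + 16)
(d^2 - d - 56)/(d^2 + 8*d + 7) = (d - 8)/(d + 1)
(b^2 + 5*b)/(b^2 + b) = (b + 5)/(b + 1)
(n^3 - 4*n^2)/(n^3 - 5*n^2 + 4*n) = n/(n - 1)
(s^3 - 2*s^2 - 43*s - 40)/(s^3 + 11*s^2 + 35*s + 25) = (s - 8)/(s + 5)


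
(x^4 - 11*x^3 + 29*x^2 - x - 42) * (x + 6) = x^5 - 5*x^4 - 37*x^3 + 173*x^2 - 48*x - 252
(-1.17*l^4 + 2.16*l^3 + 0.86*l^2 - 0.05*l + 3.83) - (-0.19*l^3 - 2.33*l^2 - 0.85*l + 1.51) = -1.17*l^4 + 2.35*l^3 + 3.19*l^2 + 0.8*l + 2.32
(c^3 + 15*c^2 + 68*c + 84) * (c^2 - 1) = c^5 + 15*c^4 + 67*c^3 + 69*c^2 - 68*c - 84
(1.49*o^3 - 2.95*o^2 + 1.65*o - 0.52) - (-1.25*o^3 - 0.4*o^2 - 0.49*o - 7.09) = 2.74*o^3 - 2.55*o^2 + 2.14*o + 6.57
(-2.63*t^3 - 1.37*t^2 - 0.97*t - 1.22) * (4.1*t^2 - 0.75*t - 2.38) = -10.783*t^5 - 3.6445*t^4 + 3.3099*t^3 - 1.0139*t^2 + 3.2236*t + 2.9036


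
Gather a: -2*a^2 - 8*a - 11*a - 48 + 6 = -2*a^2 - 19*a - 42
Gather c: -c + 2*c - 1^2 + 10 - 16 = c - 7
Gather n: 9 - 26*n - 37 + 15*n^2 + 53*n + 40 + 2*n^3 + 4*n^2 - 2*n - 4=2*n^3 + 19*n^2 + 25*n + 8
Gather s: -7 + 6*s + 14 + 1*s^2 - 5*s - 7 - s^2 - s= 0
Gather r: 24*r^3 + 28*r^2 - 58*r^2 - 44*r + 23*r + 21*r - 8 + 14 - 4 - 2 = 24*r^3 - 30*r^2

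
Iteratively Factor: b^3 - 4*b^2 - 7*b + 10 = (b - 5)*(b^2 + b - 2) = (b - 5)*(b - 1)*(b + 2)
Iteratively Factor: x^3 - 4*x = (x - 2)*(x^2 + 2*x) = x*(x - 2)*(x + 2)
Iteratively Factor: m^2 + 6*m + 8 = (m + 2)*(m + 4)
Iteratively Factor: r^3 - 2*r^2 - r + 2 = (r + 1)*(r^2 - 3*r + 2) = (r - 1)*(r + 1)*(r - 2)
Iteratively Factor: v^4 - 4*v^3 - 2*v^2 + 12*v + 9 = (v + 1)*(v^3 - 5*v^2 + 3*v + 9) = (v - 3)*(v + 1)*(v^2 - 2*v - 3) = (v - 3)^2*(v + 1)*(v + 1)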